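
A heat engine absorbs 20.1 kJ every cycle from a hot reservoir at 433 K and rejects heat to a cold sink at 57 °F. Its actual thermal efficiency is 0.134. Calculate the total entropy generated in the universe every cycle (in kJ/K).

ΔS_univ ≈ 0.01422 kJ/K

T_C = 57 °F → (57 − 32) × 5/9 = 13.89 °C = 287.04 K.
W = η·Q_H = 0.134 × 20.1 = 2.693 kJ, so Q_C = Q_H − W = 17.41 kJ.
Entropy balance on the reservoirs: −Q_H/T_H = -0.04642 kJ/K, +Q_C/T_C = 0.06064 kJ/K.
ΔS_univ = −Q_H/T_H + Q_C/T_C = 0.01422 kJ/K (> 0, since η = 0.134 < η_Carnot = 0.337).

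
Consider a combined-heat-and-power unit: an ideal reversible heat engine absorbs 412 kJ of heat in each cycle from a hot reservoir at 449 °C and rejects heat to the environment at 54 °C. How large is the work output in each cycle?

W ≈ 225.4 kJ

T_H = 449 °C → 449 + 273.15 = 722.15 K.
T_C = 54 °C → 54 + 273.15 = 327.15 K.
Since the cycle is reversible, η = 1 − T_C/T_H = 1 − 327.15/722.15 = 0.5470.
W = η·Q_H = 0.5470 × 412 = 225.4 kJ.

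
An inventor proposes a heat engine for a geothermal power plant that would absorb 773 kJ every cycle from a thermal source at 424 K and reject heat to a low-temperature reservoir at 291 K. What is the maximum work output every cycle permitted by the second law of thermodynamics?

By the Carnot theorem, η_max = 1 − T_C/T_H = 1 − 291.00/424.00 = 0.3137.
W_max = η_max · Q_H = 0.3137 × 773 = 242 kJ.

W_max ≈ 242 kJ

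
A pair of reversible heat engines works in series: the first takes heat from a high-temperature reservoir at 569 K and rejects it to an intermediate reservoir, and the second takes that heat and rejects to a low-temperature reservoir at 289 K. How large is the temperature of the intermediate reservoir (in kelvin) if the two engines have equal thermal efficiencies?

Equal efficiencies require 1 − T_m/T_H = 1 − T_C/T_m, i.e. T_m/T_H = T_C/T_m, so T_m = √(T_H·T_C) = √(569.00 × 289.00) = 405.5 K.

T_m ≈ 405.5 K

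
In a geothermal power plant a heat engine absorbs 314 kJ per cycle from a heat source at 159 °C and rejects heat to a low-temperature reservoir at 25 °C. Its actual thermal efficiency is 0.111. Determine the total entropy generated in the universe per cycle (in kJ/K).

ΔS_univ ≈ 0.2097 kJ/K

T_H = 159 °C → 159 + 273.15 = 432.15 K.
T_C = 25 °C → 25 + 273.15 = 298.15 K.
W = η·Q_H = 0.111 × 314 = 34.85 kJ, so Q_C = Q_H − W = 279.1 kJ.
Reservoir entropy changes: ΔS_H = −Q_H/T_H = −314/432.15 = -0.7266 kJ/K and ΔS_C = +Q_C/T_C = 279.1/298.15 = 0.9363 kJ/K.
ΔS_univ = −Q_H/T_H + Q_C/T_C = 0.2097 kJ/K (> 0, since η = 0.111 < η_Carnot = 0.310).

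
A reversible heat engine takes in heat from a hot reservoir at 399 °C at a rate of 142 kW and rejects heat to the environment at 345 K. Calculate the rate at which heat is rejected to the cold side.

Q̇_C ≈ 72.9 kW

T_H = 399 °C → 399 + 273.15 = 672.15 K.
For a reversible engine, η = 1 − T_C/T_H = 1 − 345.00/672.15 = 0.4867.
For a reversible cycle Q_C/Q_H = T_C/T_H, so Q_C = 142 × 345.00/672.15 = 72.9 kW.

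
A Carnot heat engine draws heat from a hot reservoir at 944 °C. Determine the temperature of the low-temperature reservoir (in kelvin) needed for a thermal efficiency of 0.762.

T_H = 944 °C → 944 + 273.15 = 1217.15 K.
From η = 1 − T_C/T_H, T_C = T_H·(1 − η) = 1217.15 × (1 − 0.762) = 290 K.

T_C ≈ 290 K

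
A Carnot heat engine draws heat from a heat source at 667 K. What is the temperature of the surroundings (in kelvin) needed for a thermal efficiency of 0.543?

T_C ≈ 305 K

From η = 1 − T_C/T_H, T_C = T_H·(1 − η) = 667.00 × (1 − 0.543) = 305 K.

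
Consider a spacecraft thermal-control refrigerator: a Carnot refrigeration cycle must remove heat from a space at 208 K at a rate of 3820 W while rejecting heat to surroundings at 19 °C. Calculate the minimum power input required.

T_H = 19 °C → 19 + 273.15 = 292.15 K.
The reversible coefficient of performance is COP_R = T_C/(T_H − T_C) = 208.00/84.15 = 2.4718.
W = Q_C/COP_R = 3820/2.4718 = 1545 W.

Ẇ_in ≈ 1545 W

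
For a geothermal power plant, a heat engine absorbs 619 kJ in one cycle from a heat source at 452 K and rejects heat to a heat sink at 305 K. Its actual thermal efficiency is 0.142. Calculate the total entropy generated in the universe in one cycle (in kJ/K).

ΔS_univ ≈ 0.3718 kJ/K

W = η·Q_H = 0.142 × 619 = 87.90 kJ, so Q_C = Q_H − W = 531.1 kJ.
The hot reservoir loses entropy Q_H/T_H = 619/452.00 = 1.369 kJ/K; the cold reservoir gains Q_C/T_C = 531.1/305.00 = 1.741 kJ/K.
ΔS_univ = −Q_H/T_H + Q_C/T_C = 0.3718 kJ/K (> 0, since η = 0.142 < η_Carnot = 0.325).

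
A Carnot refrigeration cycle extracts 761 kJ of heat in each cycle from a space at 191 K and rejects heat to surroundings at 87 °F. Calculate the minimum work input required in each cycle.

W_in ≈ 449 kJ

T_H = 87 °F → (87 − 32) × 5/9 = 30.56 °C = 303.71 K.
Carnot COP: COP_R = T_C/(T_H − T_C) = 191.00/112.71 = 1.6947.
W = Q_C/COP_R = 761/1.6947 = 449 kJ.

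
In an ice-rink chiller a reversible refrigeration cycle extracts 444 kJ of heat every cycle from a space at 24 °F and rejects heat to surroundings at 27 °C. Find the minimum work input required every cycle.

W_in ≈ 52.0 kJ

T_H = 27 °C → 27 + 273.15 = 300.15 K.
T_C = 24 °F → (24 − 32) × 5/9 = -4.44 °C = 268.71 K.
COP_R = T_C/(T_H − T_C) = 268.71/31.44 = 8.5454.
W = Q_C/COP_R = 444/8.5454 = 52.0 kJ.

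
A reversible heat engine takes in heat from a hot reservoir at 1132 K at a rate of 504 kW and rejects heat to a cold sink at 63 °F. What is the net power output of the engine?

Ẇ ≈ 374.7 kW

T_C = 63 °F → (63 − 32) × 5/9 = 17.22 °C = 290.37 K.
For a reversible engine, η = 1 − T_C/T_H = 1 − 290.37/1132.00 = 0.7435.
W = η·Q_H = 0.7435 × 504 = 374.7 kW.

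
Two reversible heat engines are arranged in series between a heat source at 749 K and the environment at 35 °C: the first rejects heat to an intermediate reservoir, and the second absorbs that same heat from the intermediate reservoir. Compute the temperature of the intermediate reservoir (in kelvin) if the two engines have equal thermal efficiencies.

T_m ≈ 480 K

T_C = 35 °C → 35 + 273.15 = 308.15 K.
Equal efficiencies require 1 − T_m/T_H = 1 − T_C/T_m, i.e. T_m/T_H = T_C/T_m, so T_m = √(T_H·T_C) = √(749.00 × 308.15) = 480 K.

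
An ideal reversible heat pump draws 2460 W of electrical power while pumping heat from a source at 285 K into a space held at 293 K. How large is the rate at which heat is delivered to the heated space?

Q̇_H ≈ 90100 W

COP_HP = T_H/(T_H − T_C) = 293.00/8.00 = 36.6250.
Q_H = COP_HP · W = 36.6250 × 2460 = 90100 W.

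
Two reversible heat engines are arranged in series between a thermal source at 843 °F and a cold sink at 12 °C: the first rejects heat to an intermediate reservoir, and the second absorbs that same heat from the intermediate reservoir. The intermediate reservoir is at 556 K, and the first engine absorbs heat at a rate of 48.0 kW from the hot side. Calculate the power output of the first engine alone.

Ẇ₁ ≈ 11.12 kW

T_H = 843 °F → (843 − 32) × 5/9 = 450.56 °C = 723.71 K.
T_C = 12 °C → 12 + 273.15 = 285.15 K.
First-stage efficiency η₁ = 1 − T_m/T_H = 1 − 556.00/723.71 = 0.2317.
W₁ = η₁·Q_H = 0.2317 × 48.0 = 11.12 kW.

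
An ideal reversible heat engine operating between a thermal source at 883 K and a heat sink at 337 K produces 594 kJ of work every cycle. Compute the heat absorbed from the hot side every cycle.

Q_H ≈ 961 kJ

For a reversible engine, η = 1 − T_C/T_H = 1 − 337.00/883.00 = 0.6183.
Q_H = W/η = 594/0.6183 = 961 kJ.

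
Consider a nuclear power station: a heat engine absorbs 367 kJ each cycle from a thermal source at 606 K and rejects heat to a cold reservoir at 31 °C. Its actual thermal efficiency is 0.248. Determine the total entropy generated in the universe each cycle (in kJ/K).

T_C = 31 °C → 31 + 273.15 = 304.15 K.
W = η·Q_H = 0.248 × 367 = 91.02 kJ, so Q_C = Q_H − W = 276.0 kJ.
Reservoir entropy changes: ΔS_H = −Q_H/T_H = −367/606.00 = -0.6056 kJ/K and ΔS_C = +Q_C/T_C = 276.0/304.15 = 0.9074 kJ/K.
ΔS_univ = −Q_H/T_H + Q_C/T_C = 0.302 kJ/K (> 0, since η = 0.248 < η_Carnot = 0.498).

ΔS_univ ≈ 0.302 kJ/K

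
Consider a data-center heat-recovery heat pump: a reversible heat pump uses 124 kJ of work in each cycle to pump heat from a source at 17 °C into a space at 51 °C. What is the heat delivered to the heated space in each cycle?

Q_H ≈ 1182 kJ

T_H = 51 °C → 51 + 273.15 = 324.15 K.
T_C = 17 °C → 17 + 273.15 = 290.15 K.
Reversible heating COP: COP_HP = T_H/(T_H − T_C) = 324.15/34.00 = 9.5338.
Q_H = COP_HP · W = 9.5338 × 124 = 1182 kJ.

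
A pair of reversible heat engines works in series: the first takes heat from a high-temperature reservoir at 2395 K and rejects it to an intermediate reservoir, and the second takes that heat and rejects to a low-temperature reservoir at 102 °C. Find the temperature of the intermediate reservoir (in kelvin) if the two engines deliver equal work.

T_C = 102 °C → 102 + 273.15 = 375.15 K.
For reversible stages Q_m = Q_H·(T_m/T_H). Setting W₁ = Q_H(1 − T_m/T_H) equal to W₂ = Q_m(1 − T_C/T_m) = Q_H·(T_m − T_C)/T_H gives T_H − T_m = T_m − T_C, so T_m = (T_H + T_C)/2 = (2395.00 + 375.15)/2 = 1390 K.

T_m ≈ 1390 K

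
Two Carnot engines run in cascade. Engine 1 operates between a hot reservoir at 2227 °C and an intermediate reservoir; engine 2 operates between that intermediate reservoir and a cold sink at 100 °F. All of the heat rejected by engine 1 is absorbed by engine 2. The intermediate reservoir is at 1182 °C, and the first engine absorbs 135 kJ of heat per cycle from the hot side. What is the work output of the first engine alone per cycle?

T_H = 2227 °C → 2227 + 273.15 = 2500.15 K.
T_C = 100 °F → (100 − 32) × 5/9 = 37.78 °C = 310.93 K.
T_m = 1182 °C → 1182 + 273.15 = 1455.15 K.
First-stage efficiency η₁ = 1 − T_m/T_H = 1 − 1455.15/2500.15 = 0.4180.
W₁ = η₁·Q_H = 0.4180 × 135 = 56.43 kJ.

W₁ ≈ 56.43 kJ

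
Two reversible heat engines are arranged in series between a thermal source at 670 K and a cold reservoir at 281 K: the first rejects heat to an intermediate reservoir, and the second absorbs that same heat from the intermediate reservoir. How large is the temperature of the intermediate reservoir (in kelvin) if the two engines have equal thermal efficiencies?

T_m ≈ 434 K

Equal efficiencies require 1 − T_m/T_H = 1 − T_C/T_m, i.e. T_m/T_H = T_C/T_m, so T_m = √(T_H·T_C) = √(670.00 × 281.00) = 434 K.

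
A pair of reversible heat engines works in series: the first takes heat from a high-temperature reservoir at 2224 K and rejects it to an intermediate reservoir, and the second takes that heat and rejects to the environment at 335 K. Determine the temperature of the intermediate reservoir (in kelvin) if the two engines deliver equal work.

T_m ≈ 1280 K

For reversible stages Q_m = Q_H·(T_m/T_H). Setting W₁ = Q_H(1 − T_m/T_H) equal to W₂ = Q_m(1 − T_C/T_m) = Q_H·(T_m − T_C)/T_H gives T_H − T_m = T_m − T_C, so T_m = (T_H + T_C)/2 = (2224.00 + 335.00)/2 = 1280 K.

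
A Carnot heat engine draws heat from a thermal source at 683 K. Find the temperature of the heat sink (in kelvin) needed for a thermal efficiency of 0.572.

T_C ≈ 292 K

From η = 1 − T_C/T_H, T_C = T_H·(1 − η) = 683.00 × (1 − 0.572) = 292 K.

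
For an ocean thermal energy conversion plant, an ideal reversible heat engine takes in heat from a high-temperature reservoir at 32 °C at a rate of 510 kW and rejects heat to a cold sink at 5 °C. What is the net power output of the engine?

T_H = 32 °C → 32 + 273.15 = 305.15 K.
T_C = 5 °C → 5 + 273.15 = 278.15 K.
Since the cycle is reversible, η = 1 − T_C/T_H = 1 − 278.15/305.15 = 0.0885.
W = η·Q_H = 0.0885 × 510 = 45.1 kW.

Ẇ ≈ 45.1 kW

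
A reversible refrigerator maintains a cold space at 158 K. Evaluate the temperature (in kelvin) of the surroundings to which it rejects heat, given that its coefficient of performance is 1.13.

T_H ≈ 297.8 K

COP_R = T_C/(T_H − T_C) ⇒ T_H = T_C·(1 + 1/COP_R) = 158.00 × (1 + 1/1.13) = 297.8 K.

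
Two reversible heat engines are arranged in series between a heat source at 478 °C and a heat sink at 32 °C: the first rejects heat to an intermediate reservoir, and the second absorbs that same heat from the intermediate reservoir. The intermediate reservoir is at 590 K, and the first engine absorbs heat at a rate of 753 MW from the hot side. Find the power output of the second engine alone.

T_H = 478 °C → 478 + 273.15 = 751.15 K.
T_C = 32 °C → 32 + 273.15 = 305.15 K.
Heat entering the second stage: Q_m = Q_H·(T_m/T_H) = 753 × 590.00/751.15 = 591 MW.
Second-stage efficiency η₂ = 1 − T_C/T_m = 1 − 305.15/590.00 = 0.4828, so W₂ = η₂·Q_m = 286 MW.

Ẇ₂ ≈ 286 MW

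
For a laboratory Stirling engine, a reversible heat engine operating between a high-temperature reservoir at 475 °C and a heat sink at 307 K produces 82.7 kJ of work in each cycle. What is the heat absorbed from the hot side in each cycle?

T_H = 475 °C → 475 + 273.15 = 748.15 K.
η_rev = 1 − T_C/T_H = 1 − 307.00/748.15 = 0.5897.
Q_H = W/η = 82.7/0.5897 = 140.3 kJ.

Q_H ≈ 140.3 kJ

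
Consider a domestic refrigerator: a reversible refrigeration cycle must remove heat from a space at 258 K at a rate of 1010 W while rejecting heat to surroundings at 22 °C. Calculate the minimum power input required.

Ẇ_in ≈ 145 W

T_H = 22 °C → 22 + 273.15 = 295.15 K.
COP_R = T_C/(T_H − T_C) = 258.00/37.15 = 6.9448.
W = Q_C/COP_R = 1010/6.9448 = 145 W.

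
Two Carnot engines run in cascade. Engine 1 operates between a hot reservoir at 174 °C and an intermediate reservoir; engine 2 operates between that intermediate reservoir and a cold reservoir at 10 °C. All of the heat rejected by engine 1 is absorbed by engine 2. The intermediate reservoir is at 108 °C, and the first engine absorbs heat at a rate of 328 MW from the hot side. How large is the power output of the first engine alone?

T_H = 174 °C → 174 + 273.15 = 447.15 K.
T_C = 10 °C → 10 + 273.15 = 283.15 K.
T_m = 108 °C → 108 + 273.15 = 381.15 K.
First-stage efficiency η₁ = 1 − T_m/T_H = 1 − 381.15/447.15 = 0.1476.
W₁ = η₁·Q_H = 0.1476 × 328 = 48.41 MW.

Ẇ₁ ≈ 48.41 MW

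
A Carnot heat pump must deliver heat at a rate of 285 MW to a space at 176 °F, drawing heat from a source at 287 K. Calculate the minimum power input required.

T_H = 176 °F → (176 − 32) × 5/9 = 80.00 °C = 353.15 K.
For a reversible heat pump, COP_HP = T_H/(T_H − T_C) = 353.15/66.15 = 5.3386.
W = Q_H/COP_HP = 285/5.3386 = 53.4 MW.

Ẇ_in ≈ 53.4 MW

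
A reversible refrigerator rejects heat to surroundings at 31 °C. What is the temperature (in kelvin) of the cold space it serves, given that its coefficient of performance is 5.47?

T_H = 31 °C → 31 + 273.15 = 304.15 K.
COP_R = T_C/(T_H − T_C) ⇒ T_C = T_H·COP_R/(1 + COP_R) = 304.15 × 5.47/(1 + 5.47) = 257 K.

T_C ≈ 257 K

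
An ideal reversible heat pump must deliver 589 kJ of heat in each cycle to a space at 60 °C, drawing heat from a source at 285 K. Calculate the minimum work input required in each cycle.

W_in ≈ 85.1 kJ

T_H = 60 °C → 60 + 273.15 = 333.15 K.
COP_HP = T_H/(T_H − T_C) = 333.15/48.15 = 6.9190.
W = Q_H/COP_HP = 589/6.9190 = 85.1 kJ.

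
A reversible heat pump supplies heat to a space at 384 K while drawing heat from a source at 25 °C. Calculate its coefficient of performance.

T_C = 25 °C → 25 + 273.15 = 298.15 K.
For a reversible heat pump, COP_HP = T_H/(T_H − T_C) = 384.00/(384.00 − 298.15) = 4.47.

COP_HP ≈ 4.47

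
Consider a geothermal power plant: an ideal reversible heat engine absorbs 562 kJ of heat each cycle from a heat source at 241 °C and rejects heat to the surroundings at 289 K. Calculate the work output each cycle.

T_H = 241 °C → 241 + 273.15 = 514.15 K.
Carnot efficiency: η = 1 − T_C/T_H = 1 − 289.00/514.15 = 0.4379.
W = η·Q_H = 0.4379 × 562 = 246.1 kJ.

W ≈ 246.1 kJ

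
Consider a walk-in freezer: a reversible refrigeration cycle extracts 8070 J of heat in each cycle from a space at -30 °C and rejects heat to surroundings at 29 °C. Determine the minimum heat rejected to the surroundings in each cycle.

Q_H ≈ 10000 J

T_H = 29 °C → 29 + 273.15 = 302.15 K.
T_C = -30 °C → -30 + 273.15 = 243.15 K.
For a reversible cycle Q_H/Q_C = T_H/T_C, so Q_H = Q_C·T_H/T_C = 8070 × 302.15/243.15 = 10000 J.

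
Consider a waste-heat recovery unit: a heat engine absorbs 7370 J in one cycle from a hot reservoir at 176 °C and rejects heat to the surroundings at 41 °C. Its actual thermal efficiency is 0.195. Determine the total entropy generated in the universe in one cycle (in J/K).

ΔS_univ ≈ 2.48 J/K

T_H = 176 °C → 176 + 273.15 = 449.15 K.
T_C = 41 °C → 41 + 273.15 = 314.15 K.
W = η·Q_H = 0.195 × 7370 = 1437 J, so Q_C = Q_H − W = 5933 J.
Reservoir entropy changes: ΔS_H = −Q_H/T_H = −7370/449.15 = -16.41 J/K and ΔS_C = +Q_C/T_C = 5933/314.15 = 18.89 J/K.
ΔS_univ = −Q_H/T_H + Q_C/T_C = 2.48 J/K (> 0, since η = 0.195 < η_Carnot = 0.301).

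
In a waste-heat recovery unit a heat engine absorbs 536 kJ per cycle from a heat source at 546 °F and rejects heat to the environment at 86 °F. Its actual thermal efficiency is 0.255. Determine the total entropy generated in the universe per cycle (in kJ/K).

ΔS_univ ≈ 0.358 kJ/K

T_H = 546 °F → (546 − 32) × 5/9 = 285.56 °C = 558.71 K.
T_C = 86 °F → (86 − 32) × 5/9 = 30.00 °C = 303.15 K.
W = η·Q_H = 0.255 × 536 = 136.7 kJ, so Q_C = Q_H − W = 399.3 kJ.
Entropy balance on the reservoirs: −Q_H/T_H = -0.9594 kJ/K, +Q_C/T_C = 1.317 kJ/K.
ΔS_univ = −Q_H/T_H + Q_C/T_C = 0.358 kJ/K (> 0, since η = 0.255 < η_Carnot = 0.457).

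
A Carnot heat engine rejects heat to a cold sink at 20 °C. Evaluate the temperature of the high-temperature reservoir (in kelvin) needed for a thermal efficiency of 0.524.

T_H ≈ 616 K

T_C = 20 °C → 20 + 273.15 = 293.15 K.
From η = 1 − T_C/T_H, solving for T_H gives T_H = T_C/(1 − η) = 293.15/(1 − 0.524) = 616 K.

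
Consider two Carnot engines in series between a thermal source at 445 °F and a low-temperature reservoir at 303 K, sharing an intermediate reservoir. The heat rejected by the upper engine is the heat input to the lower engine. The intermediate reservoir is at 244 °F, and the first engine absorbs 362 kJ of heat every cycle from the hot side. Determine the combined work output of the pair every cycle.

T_H = 445 °F → (445 − 32) × 5/9 = 229.44 °C = 502.59 K.
Two reversible stages in series are equivalent to a single Carnot engine between T_H and T_C, so η_total = 1 − T_C/T_H = 1 − 303.00/502.59 = 0.3971.
W_total = η_total · Q_H = 0.3971 × 362 = 144 kJ.

W_total ≈ 144 kJ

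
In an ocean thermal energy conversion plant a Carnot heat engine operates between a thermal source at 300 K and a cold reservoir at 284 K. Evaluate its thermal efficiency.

η ≈ 0.0533

η_rev = 1 − T_C/T_H = 1 − 284.00/300.00 = 0.0533.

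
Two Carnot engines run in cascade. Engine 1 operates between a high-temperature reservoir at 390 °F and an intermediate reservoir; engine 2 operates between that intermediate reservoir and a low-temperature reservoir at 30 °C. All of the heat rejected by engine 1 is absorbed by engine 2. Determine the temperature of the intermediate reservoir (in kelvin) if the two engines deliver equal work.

T_m ≈ 388 K

T_H = 390 °F → (390 − 32) × 5/9 = 198.89 °C = 472.04 K.
T_C = 30 °C → 30 + 273.15 = 303.15 K.
For reversible stages Q_m = Q_H·(T_m/T_H). Setting W₁ = Q_H(1 − T_m/T_H) equal to W₂ = Q_m(1 − T_C/T_m) = Q_H·(T_m − T_C)/T_H gives T_H − T_m = T_m − T_C, so T_m = (T_H + T_C)/2 = (472.04 + 303.15)/2 = 388 K.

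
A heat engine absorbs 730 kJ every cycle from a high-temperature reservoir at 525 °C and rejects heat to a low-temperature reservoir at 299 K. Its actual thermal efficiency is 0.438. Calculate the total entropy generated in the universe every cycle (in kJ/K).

T_H = 525 °C → 525 + 273.15 = 798.15 K.
W = η·Q_H = 0.438 × 730 = 319.7 kJ, so Q_C = Q_H − W = 410.3 kJ.
The hot reservoir loses entropy Q_H/T_H = 730/798.15 = 0.9146 kJ/K; the cold reservoir gains Q_C/T_C = 410.3/299.00 = 1.372 kJ/K.
ΔS_univ = −Q_H/T_H + Q_C/T_C = 0.457 kJ/K (> 0, since η = 0.438 < η_Carnot = 0.625).

ΔS_univ ≈ 0.457 kJ/K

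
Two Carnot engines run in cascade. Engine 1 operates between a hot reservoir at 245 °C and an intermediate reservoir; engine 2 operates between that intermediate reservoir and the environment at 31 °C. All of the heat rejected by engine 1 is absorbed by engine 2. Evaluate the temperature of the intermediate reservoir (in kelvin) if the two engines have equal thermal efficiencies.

T_m ≈ 397 K

T_H = 245 °C → 245 + 273.15 = 518.15 K.
T_C = 31 °C → 31 + 273.15 = 304.15 K.
Equal efficiencies require 1 − T_m/T_H = 1 − T_C/T_m, i.e. T_m/T_H = T_C/T_m, so T_m = √(T_H·T_C) = √(518.15 × 304.15) = 397 K.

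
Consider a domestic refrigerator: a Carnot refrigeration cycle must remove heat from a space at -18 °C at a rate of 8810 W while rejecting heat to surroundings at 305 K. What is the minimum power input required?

T_C = -18 °C → -18 + 273.15 = 255.15 K.
Carnot COP: COP_R = T_C/(T_H − T_C) = 255.15/49.85 = 5.1184.
W = Q_C/COP_R = 8810/5.1184 = 1721 W.

Ẇ_in ≈ 1721 W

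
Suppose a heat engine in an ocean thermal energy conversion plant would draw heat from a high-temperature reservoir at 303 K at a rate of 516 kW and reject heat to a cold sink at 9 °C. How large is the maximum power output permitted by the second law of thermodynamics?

Ẇ_max ≈ 35.51 kW

T_C = 9 °C → 9 + 273.15 = 282.15 K.
The upper bound on efficiency is η_max = 1 − T_C/T_H = 1 − 282.15/303.00 = 0.0688.
W_max = η_max · Q_H = 0.0688 × 516 = 35.51 kW.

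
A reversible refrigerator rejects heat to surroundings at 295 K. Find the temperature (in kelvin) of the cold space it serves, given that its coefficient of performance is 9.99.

COP_R = T_C/(T_H − T_C) ⇒ T_C = T_H·COP_R/(1 + COP_R) = 295.00 × 9.99/(1 + 9.99) = 268 K.

T_C ≈ 268 K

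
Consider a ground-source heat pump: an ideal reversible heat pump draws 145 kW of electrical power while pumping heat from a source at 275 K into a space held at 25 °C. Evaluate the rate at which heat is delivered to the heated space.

T_H = 25 °C → 25 + 273.15 = 298.15 K.
COP_HP = T_H/(T_H − T_C) = 298.15/23.15 = 12.8790.
Q_H = COP_HP · W = 12.8790 × 145 = 1870 kW.

Q̇_H ≈ 1870 kW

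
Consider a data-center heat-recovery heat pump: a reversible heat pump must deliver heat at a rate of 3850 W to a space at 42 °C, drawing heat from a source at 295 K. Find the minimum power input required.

Ẇ_in ≈ 246 W

T_H = 42 °C → 42 + 273.15 = 315.15 K.
The Carnot heat-pump COP is COP_HP = T_H/(T_H − T_C) = 315.15/20.15 = 15.6402.
W = Q_H/COP_HP = 3850/15.6402 = 246 W.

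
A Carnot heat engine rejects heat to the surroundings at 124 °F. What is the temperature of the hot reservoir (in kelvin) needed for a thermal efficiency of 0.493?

T_H ≈ 640 K

T_C = 124 °F → (124 − 32) × 5/9 = 51.11 °C = 324.26 K.
From η = 1 − T_C/T_H, solving for T_H gives T_H = T_C/(1 − η) = 324.26/(1 − 0.493) = 640 K.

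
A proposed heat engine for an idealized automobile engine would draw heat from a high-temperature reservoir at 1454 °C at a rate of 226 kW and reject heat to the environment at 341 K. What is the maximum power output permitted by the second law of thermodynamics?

Ẇ_max ≈ 181 kW

T_H = 1454 °C → 1454 + 273.15 = 1727.15 K.
The upper bound on efficiency is η_max = 1 − T_C/T_H = 1 − 341.00/1727.15 = 0.8026.
W_max = η_max · Q_H = 0.8026 × 226 = 181 kW.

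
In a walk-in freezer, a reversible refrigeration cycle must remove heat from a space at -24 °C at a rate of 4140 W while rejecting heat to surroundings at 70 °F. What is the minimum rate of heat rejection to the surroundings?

Q̇_H ≈ 4890 W

T_H = 70 °F → (70 − 32) × 5/9 = 21.11 °C = 294.26 K.
T_C = -24 °C → -24 + 273.15 = 249.15 K.
For a reversible cycle Q_H/Q_C = T_H/T_C, so Q_H = Q_C·T_H/T_C = 4140 × 294.26/249.15 = 4890 W.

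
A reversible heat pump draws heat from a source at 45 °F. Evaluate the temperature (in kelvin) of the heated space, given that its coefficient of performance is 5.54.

T_H ≈ 342.1 K

T_C = 45 °F → (45 − 32) × 5/9 = 7.22 °C = 280.37 K.
COP_HP = T_H/(T_H − T_C) ⇒ T_H = T_C·COP_HP/(COP_HP − 1) = 280.37 × 5.54/(5.54 − 1) = 342.1 K.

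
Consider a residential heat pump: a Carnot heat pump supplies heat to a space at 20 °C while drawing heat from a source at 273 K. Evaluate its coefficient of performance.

COP_HP ≈ 14.55

T_H = 20 °C → 20 + 273.15 = 293.15 K.
COP_HP = T_H/(T_H − T_C) = 293.15/(293.15 − 273.00) = 14.55.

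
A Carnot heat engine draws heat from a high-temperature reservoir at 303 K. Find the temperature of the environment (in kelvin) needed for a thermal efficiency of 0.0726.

T_C ≈ 281 K

From η = 1 − T_C/T_H, T_C = T_H·(1 − η) = 303.00 × (1 − 0.0726) = 281 K.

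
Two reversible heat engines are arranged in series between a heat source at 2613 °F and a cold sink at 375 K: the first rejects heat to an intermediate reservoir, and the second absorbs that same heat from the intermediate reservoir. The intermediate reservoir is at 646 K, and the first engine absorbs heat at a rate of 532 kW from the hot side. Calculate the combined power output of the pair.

T_H = 2613 °F → (2613 − 32) × 5/9 = 1433.89 °C = 1707.04 K.
Two reversible stages in series are equivalent to a single Carnot engine between T_H and T_C, so η_total = 1 − T_C/T_H = 1 − 375.00/1707.04 = 0.7803.
W_total = η_total · Q_H = 0.7803 × 532 = 415 kW.

Ẇ_total ≈ 415 kW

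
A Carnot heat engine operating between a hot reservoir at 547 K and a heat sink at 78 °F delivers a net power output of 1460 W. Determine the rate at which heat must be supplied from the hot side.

Q̇_H ≈ 3220 W

T_C = 78 °F → (78 − 32) × 5/9 = 25.56 °C = 298.71 K.
Carnot efficiency: η = 1 − T_C/T_H = 1 − 298.71/547.00 = 0.4539.
Q_H = W/η = 1460/0.4539 = 3220 W.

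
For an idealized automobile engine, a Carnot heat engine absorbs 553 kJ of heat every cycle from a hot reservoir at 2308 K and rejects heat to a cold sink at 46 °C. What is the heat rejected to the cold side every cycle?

T_C = 46 °C → 46 + 273.15 = 319.15 K.
Since the cycle is reversible, η = 1 − T_C/T_H = 1 − 319.15/2308.00 = 0.8617.
For a reversible cycle Q_C/Q_H = T_C/T_H, so Q_C = 553 × 319.15/2308.00 = 76.5 kJ.

Q_C ≈ 76.5 kJ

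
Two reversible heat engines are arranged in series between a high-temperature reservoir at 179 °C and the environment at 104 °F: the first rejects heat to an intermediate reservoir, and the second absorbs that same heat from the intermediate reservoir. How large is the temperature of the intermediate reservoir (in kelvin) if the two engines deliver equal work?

T_H = 179 °C → 179 + 273.15 = 452.15 K.
T_C = 104 °F → (104 − 32) × 5/9 = 40.00 °C = 313.15 K.
For reversible stages Q_m = Q_H·(T_m/T_H). Setting W₁ = Q_H(1 − T_m/T_H) equal to W₂ = Q_m(1 − T_C/T_m) = Q_H·(T_m − T_C)/T_H gives T_H − T_m = T_m − T_C, so T_m = (T_H + T_C)/2 = (452.15 + 313.15)/2 = 383 K.

T_m ≈ 383 K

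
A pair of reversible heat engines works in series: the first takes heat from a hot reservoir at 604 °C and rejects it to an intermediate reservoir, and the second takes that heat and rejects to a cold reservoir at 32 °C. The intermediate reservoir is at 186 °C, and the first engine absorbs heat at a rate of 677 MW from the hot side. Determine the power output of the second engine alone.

T_H = 604 °C → 604 + 273.15 = 877.15 K.
T_C = 32 °C → 32 + 273.15 = 305.15 K.
T_m = 186 °C → 186 + 273.15 = 459.15 K.
Heat entering the second stage: Q_m = Q_H·(T_m/T_H) = 677 × 459.15/877.15 = 354.4 MW.
Second-stage efficiency η₂ = 1 − T_C/T_m = 1 − 305.15/459.15 = 0.3354, so W₂ = η₂·Q_m = 118.9 MW.

Ẇ₂ ≈ 118.9 MW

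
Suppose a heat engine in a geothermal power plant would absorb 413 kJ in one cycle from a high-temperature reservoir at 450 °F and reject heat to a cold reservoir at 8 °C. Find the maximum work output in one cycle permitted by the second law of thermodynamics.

W_max ≈ 183.2 kJ

T_H = 450 °F → (450 − 32) × 5/9 = 232.22 °C = 505.37 K.
T_C = 8 °C → 8 + 273.15 = 281.15 K.
By the Carnot theorem, η_max = 1 − T_C/T_H = 1 − 281.15/505.37 = 0.4437.
W_max = η_max · Q_H = 0.4437 × 413 = 183.2 kJ.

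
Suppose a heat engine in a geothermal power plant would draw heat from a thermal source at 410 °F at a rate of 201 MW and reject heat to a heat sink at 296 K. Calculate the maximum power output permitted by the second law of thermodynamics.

T_H = 410 °F → (410 − 32) × 5/9 = 210.00 °C = 483.15 K.
No engine can exceed the Carnot limit: η_max = 1 − T_C/T_H = 1 − 296.00/483.15 = 0.3874.
W_max = η_max · Q_H = 0.3874 × 201 = 77.9 MW.

Ẇ_max ≈ 77.9 MW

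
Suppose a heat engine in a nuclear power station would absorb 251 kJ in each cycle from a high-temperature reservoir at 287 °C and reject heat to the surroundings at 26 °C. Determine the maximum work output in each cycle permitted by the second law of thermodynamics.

W_max ≈ 117.0 kJ

T_H = 287 °C → 287 + 273.15 = 560.15 K.
T_C = 26 °C → 26 + 273.15 = 299.15 K.
The upper bound on efficiency is η_max = 1 − T_C/T_H = 1 − 299.15/560.15 = 0.4659.
W_max = η_max · Q_H = 0.4659 × 251 = 117.0 kJ.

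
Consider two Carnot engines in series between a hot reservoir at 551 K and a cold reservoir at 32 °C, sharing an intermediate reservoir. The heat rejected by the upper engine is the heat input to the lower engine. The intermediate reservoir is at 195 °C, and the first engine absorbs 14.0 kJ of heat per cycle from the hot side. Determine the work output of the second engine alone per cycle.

T_C = 32 °C → 32 + 273.15 = 305.15 K.
T_m = 195 °C → 195 + 273.15 = 468.15 K.
Heat entering the second stage: Q_m = Q_H·(T_m/T_H) = 14.0 × 468.15/551.00 = 11.9 kJ.
Second-stage efficiency η₂ = 1 − T_C/T_m = 1 − 305.15/468.15 = 0.3482, so W₂ = η₂·Q_m = 4.14 kJ.

W₂ ≈ 4.14 kJ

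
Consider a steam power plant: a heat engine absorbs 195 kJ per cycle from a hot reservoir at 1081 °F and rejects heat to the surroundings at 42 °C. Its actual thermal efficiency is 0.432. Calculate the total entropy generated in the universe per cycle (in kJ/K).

ΔS_univ ≈ 0.1236 kJ/K

T_H = 1081 °F → (1081 − 32) × 5/9 = 582.78 °C = 855.93 K.
T_C = 42 °C → 42 + 273.15 = 315.15 K.
W = η·Q_H = 0.432 × 195 = 84.24 kJ, so Q_C = Q_H − W = 110.8 kJ.
Entropy balance on the reservoirs: −Q_H/T_H = -0.2278 kJ/K, +Q_C/T_C = 0.3515 kJ/K.
ΔS_univ = −Q_H/T_H + Q_C/T_C = 0.1236 kJ/K (> 0, since η = 0.432 < η_Carnot = 0.632).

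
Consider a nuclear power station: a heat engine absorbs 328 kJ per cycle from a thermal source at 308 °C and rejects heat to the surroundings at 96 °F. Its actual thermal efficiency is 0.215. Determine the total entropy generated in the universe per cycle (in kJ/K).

ΔS_univ ≈ 0.2697 kJ/K

T_H = 308 °C → 308 + 273.15 = 581.15 K.
T_C = 96 °F → (96 − 32) × 5/9 = 35.56 °C = 308.71 K.
W = η·Q_H = 0.215 × 328 = 70.52 kJ, so Q_C = Q_H − W = 257.5 kJ.
Reservoir entropy changes: ΔS_H = −Q_H/T_H = −328/581.15 = -0.5644 kJ/K and ΔS_C = +Q_C/T_C = 257.5/308.71 = 0.8341 kJ/K.
ΔS_univ = −Q_H/T_H + Q_C/T_C = 0.2697 kJ/K (> 0, since η = 0.215 < η_Carnot = 0.469).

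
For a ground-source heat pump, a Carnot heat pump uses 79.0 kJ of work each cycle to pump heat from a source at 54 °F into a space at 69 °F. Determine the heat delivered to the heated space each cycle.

Q_H ≈ 2780 kJ

T_H = 69 °F → (69 − 32) × 5/9 = 20.56 °C = 293.71 K.
T_C = 54 °F → (54 − 32) × 5/9 = 12.22 °C = 285.37 K.
Reversible heating COP: COP_HP = T_H/(T_H − T_C) = 293.71/8.33 = 35.2447.
Q_H = COP_HP · W = 35.2447 × 79.0 = 2780 kJ.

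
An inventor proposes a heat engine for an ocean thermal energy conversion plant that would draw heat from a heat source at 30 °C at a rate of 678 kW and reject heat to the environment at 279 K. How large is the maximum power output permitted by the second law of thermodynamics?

Ẇ_max ≈ 54.01 kW

T_H = 30 °C → 30 + 273.15 = 303.15 K.
By the Carnot theorem, η_max = 1 − T_C/T_H = 1 − 279.00/303.15 = 0.0797.
W_max = η_max · Q_H = 0.0797 × 678 = 54.01 kW.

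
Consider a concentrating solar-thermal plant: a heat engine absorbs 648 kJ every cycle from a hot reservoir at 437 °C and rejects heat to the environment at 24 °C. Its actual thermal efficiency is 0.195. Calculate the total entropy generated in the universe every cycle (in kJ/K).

T_H = 437 °C → 437 + 273.15 = 710.15 K.
T_C = 24 °C → 24 + 273.15 = 297.15 K.
W = η·Q_H = 0.195 × 648 = 126.4 kJ, so Q_C = Q_H − W = 521.6 kJ.
The hot reservoir loses entropy Q_H/T_H = 648/710.15 = 0.9125 kJ/K; the cold reservoir gains Q_C/T_C = 521.6/297.15 = 1.755 kJ/K.
ΔS_univ = −Q_H/T_H + Q_C/T_C = 0.843 kJ/K (> 0, since η = 0.195 < η_Carnot = 0.582).

ΔS_univ ≈ 0.843 kJ/K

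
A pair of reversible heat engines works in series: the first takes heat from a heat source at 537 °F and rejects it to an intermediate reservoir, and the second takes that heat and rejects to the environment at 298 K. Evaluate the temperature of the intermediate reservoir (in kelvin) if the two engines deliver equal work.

T_H = 537 °F → (537 − 32) × 5/9 = 280.56 °C = 553.71 K.
For reversible stages Q_m = Q_H·(T_m/T_H). Setting W₁ = Q_H(1 − T_m/T_H) equal to W₂ = Q_m(1 − T_C/T_m) = Q_H·(T_m − T_C)/T_H gives T_H − T_m = T_m − T_C, so T_m = (T_H + T_C)/2 = (553.71 + 298.00)/2 = 426 K.

T_m ≈ 426 K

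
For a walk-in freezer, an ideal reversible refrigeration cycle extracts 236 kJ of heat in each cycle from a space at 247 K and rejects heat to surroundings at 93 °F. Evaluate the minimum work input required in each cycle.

W_in ≈ 57.37 kJ

T_H = 93 °F → (93 − 32) × 5/9 = 33.89 °C = 307.04 K.
Carnot COP: COP_R = T_C/(T_H − T_C) = 247.00/60.04 = 4.1140.
W = Q_C/COP_R = 236/4.1140 = 57.37 kJ.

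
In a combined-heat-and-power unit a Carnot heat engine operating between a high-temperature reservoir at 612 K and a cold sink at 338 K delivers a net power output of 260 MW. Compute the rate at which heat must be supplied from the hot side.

Q̇_H ≈ 581 MW

η_rev = 1 − T_C/T_H = 1 − 338.00/612.00 = 0.4477.
Q_H = W/η = 260/0.4477 = 581 MW.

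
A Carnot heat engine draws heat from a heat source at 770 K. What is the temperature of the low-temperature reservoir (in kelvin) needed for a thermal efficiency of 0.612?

From η = 1 − T_C/T_H, T_C = T_H·(1 − η) = 770.00 × (1 − 0.612) = 298.8 K.

T_C ≈ 298.8 K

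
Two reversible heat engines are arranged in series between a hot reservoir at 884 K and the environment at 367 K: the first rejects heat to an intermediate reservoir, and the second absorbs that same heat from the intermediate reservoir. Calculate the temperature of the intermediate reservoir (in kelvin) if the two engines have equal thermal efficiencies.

T_m ≈ 570 K

Equal efficiencies require 1 − T_m/T_H = 1 − T_C/T_m, i.e. T_m/T_H = T_C/T_m, so T_m = √(T_H·T_C) = √(884.00 × 367.00) = 570 K.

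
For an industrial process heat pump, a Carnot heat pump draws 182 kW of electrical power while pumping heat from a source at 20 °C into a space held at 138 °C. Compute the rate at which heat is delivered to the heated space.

Q̇_H ≈ 634 kW

T_H = 138 °C → 138 + 273.15 = 411.15 K.
T_C = 20 °C → 20 + 273.15 = 293.15 K.
The Carnot heat-pump COP is COP_HP = T_H/(T_H − T_C) = 411.15/118.00 = 3.4843.
Q_H = COP_HP · W = 3.4843 × 182 = 634 kW.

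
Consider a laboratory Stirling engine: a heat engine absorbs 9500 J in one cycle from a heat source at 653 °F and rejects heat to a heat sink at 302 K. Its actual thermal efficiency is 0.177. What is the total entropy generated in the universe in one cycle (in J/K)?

T_H = 653 °F → (653 − 32) × 5/9 = 345.00 °C = 618.15 K.
W = η·Q_H = 0.177 × 9500 = 1682 J, so Q_C = Q_H − W = 7818 J.
Reservoir entropy changes: ΔS_H = −Q_H/T_H = −9500/618.15 = -15.37 J/K and ΔS_C = +Q_C/T_C = 7818/302.00 = 25.89 J/K.
ΔS_univ = −Q_H/T_H + Q_C/T_C = 10.5 J/K (> 0, since η = 0.177 < η_Carnot = 0.511).

ΔS_univ ≈ 10.5 J/K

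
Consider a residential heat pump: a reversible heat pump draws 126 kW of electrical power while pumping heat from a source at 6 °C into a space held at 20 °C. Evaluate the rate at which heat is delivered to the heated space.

T_H = 20 °C → 20 + 273.15 = 293.15 K.
T_C = 6 °C → 6 + 273.15 = 279.15 K.
Reversible heating COP: COP_HP = T_H/(T_H − T_C) = 293.15/14.00 = 20.9393.
Q_H = COP_HP · W = 20.9393 × 126 = 2638 kW.

Q̇_H ≈ 2638 kW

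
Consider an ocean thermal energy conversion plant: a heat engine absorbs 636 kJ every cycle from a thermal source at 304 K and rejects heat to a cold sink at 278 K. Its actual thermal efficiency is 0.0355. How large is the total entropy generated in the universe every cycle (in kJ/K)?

ΔS_univ ≈ 0.114 kJ/K

W = η·Q_H = 0.0355 × 636 = 22.58 kJ, so Q_C = Q_H − W = 613.4 kJ.
Reservoir entropy changes: ΔS_H = −Q_H/T_H = −636/304.00 = -2.092 kJ/K and ΔS_C = +Q_C/T_C = 613.4/278.00 = 2.207 kJ/K.
ΔS_univ = −Q_H/T_H + Q_C/T_C = 0.114 kJ/K (> 0, since η = 0.0355 < η_Carnot = 0.086).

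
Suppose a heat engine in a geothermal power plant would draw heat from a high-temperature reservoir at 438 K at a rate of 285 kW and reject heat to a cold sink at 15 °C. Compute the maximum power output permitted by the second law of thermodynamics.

Ẇ_max ≈ 97.51 kW

T_C = 15 °C → 15 + 273.15 = 288.15 K.
By the Carnot theorem, η_max = 1 − T_C/T_H = 1 − 288.15/438.00 = 0.3421.
W_max = η_max · Q_H = 0.3421 × 285 = 97.51 kW.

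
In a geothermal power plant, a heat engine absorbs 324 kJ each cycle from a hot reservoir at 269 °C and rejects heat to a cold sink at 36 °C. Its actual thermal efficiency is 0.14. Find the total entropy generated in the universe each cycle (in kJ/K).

ΔS_univ ≈ 0.304 kJ/K

T_H = 269 °C → 269 + 273.15 = 542.15 K.
T_C = 36 °C → 36 + 273.15 = 309.15 K.
W = η·Q_H = 0.14 × 324 = 45.36 kJ, so Q_C = Q_H − W = 278.6 kJ.
Entropy balance on the reservoirs: −Q_H/T_H = -0.5976 kJ/K, +Q_C/T_C = 0.9013 kJ/K.
ΔS_univ = −Q_H/T_H + Q_C/T_C = 0.304 kJ/K (> 0, since η = 0.14 < η_Carnot = 0.430).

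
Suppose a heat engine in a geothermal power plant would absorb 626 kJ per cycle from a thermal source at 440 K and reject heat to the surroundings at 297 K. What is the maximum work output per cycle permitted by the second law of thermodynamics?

The upper bound on efficiency is η_max = 1 − T_C/T_H = 1 − 297.00/440.00 = 0.3250.
W_max = η_max · Q_H = 0.3250 × 626 = 203 kJ.

W_max ≈ 203 kJ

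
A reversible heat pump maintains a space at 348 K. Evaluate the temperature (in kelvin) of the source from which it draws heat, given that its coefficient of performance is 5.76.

COP_HP = T_H/(T_H − T_C) ⇒ T_C = T_H·(COP_HP − 1)/COP_HP = 348.00 × (5.76 − 1)/5.76 = 288 K.

T_C ≈ 288 K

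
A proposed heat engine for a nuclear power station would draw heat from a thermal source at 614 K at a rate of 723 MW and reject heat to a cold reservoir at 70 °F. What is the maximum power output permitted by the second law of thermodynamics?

Ẇ_max ≈ 376.5 MW

T_C = 70 °F → (70 − 32) × 5/9 = 21.11 °C = 294.26 K.
By the Carnot theorem, η_max = 1 − T_C/T_H = 1 − 294.26/614.00 = 0.5207.
W_max = η_max · Q_H = 0.5207 × 723 = 376.5 MW.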